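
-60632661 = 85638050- 146270711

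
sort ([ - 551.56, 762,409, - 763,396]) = [ - 763,-551.56,396, 409,762]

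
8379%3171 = 2037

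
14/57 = 14/57 = 0.25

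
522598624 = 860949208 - 338350584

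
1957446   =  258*7587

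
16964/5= 3392+4/5  =  3392.80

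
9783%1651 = 1528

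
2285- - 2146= 4431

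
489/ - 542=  - 489/542 = - 0.90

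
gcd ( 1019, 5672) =1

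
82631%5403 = 1586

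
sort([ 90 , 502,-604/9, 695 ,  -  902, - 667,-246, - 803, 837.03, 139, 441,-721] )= [ - 902, - 803, - 721, - 667, - 246, - 604/9,90, 139, 441, 502, 695,  837.03 ] 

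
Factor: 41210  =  2^1*5^1 *13^1*317^1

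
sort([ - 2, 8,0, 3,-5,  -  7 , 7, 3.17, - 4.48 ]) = [  -  7,  -  5,-4.48,-2, 0,3, 3.17,7,  8 ] 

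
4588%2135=318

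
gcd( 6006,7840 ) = 14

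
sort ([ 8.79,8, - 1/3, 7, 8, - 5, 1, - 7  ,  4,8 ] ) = [ - 7, - 5,  -  1/3,1, 4, 7,8 , 8, 8, 8.79]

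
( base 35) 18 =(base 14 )31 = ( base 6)111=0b101011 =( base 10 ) 43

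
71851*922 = 66246622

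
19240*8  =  153920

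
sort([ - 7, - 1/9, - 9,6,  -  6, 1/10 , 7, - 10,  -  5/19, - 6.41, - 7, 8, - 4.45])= [ - 10, - 9,-7 ,- 7, - 6.41,-6, - 4.45, - 5/19, - 1/9, 1/10,6 , 7,  8]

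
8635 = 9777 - 1142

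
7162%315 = 232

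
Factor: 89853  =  3^1*61^1*491^1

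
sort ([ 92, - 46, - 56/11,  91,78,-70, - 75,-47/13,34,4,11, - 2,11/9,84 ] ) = [-75,-70,-46,-56/11,-47/13, - 2,  11/9,4, 11, 34, 78,84, 91,92 ]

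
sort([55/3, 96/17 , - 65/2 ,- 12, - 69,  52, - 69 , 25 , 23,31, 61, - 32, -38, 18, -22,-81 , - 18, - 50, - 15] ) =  [ - 81, - 69, - 69, - 50,-38, - 65/2,-32, - 22,  -  18, - 15, - 12 , 96/17,18,55/3 , 23,25,31 , 52,61 ]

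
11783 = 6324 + 5459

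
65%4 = 1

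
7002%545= 462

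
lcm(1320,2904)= 14520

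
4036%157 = 111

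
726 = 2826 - 2100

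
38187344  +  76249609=114436953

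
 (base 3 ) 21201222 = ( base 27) 7JQ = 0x160A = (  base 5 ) 140032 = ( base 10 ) 5642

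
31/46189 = 31/46189 =0.00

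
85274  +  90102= 175376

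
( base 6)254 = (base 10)106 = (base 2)1101010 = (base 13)82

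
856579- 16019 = 840560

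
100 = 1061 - 961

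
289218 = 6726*43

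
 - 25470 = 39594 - 65064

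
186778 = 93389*2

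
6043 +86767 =92810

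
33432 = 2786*12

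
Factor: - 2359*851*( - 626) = 1256700634=2^1*7^1*23^1  *  37^1*313^1*337^1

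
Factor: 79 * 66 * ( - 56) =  - 291984 = - 2^4*3^1*7^1 * 11^1*79^1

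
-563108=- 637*884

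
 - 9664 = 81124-90788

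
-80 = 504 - 584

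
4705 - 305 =4400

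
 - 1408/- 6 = 234+2/3 = 234.67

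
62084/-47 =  - 1321 + 3/47= - 1320.94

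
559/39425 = 559/39425 = 0.01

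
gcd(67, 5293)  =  67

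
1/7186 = 1/7186 = 0.00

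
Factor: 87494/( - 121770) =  -97/135 = - 3^(-3)*5^( - 1 )*97^1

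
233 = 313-80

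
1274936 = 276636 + 998300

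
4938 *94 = 464172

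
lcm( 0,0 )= 0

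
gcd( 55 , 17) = 1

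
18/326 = 9/163 = 0.06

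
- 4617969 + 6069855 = 1451886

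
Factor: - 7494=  - 2^1*3^1*1249^1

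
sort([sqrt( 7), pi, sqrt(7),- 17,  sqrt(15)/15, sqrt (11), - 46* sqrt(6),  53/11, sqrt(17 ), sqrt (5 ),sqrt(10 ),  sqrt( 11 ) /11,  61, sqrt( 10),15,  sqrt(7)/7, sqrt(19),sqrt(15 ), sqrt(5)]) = [ - 46*sqrt( 6),- 17,sqrt(15)/15, sqrt(11) /11, sqrt ( 7)/7, sqrt(5),  sqrt ( 5 ), sqrt( 7),  sqrt(7),  pi,sqrt(10 ),sqrt( 10),  sqrt(11),sqrt( 15), sqrt( 17), sqrt( 19),53/11 , 15, 61] 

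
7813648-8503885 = -690237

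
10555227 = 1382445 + 9172782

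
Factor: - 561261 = -3^1*61^1 * 3067^1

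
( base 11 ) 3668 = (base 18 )EE5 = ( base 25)7GI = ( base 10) 4793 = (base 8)11271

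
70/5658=35/2829 = 0.01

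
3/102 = 1/34 = 0.03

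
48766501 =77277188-28510687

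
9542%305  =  87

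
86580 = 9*9620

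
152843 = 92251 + 60592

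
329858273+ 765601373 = 1095459646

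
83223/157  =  83223/157 = 530.08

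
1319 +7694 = 9013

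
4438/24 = 2219/12 = 184.92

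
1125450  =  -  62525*( - 18)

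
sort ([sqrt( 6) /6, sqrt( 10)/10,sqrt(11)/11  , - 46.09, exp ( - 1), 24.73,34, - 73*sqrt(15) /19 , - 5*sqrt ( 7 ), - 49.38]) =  [ -49.38, - 46.09,-73*sqrt( 15)/19 , - 5*sqrt (7 ),sqrt( 11 ) /11,sqrt( 10 )/10,exp( - 1),sqrt (6) /6,24.73,34]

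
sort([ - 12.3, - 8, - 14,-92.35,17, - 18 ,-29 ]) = [ - 92.35, - 29,-18, - 14,  -  12.3, - 8  ,  17 ]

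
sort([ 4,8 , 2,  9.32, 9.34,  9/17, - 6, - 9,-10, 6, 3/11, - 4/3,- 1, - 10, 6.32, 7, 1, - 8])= [ - 10,-10, - 9, - 8, - 6, -4/3, - 1, 3/11,9/17, 1, 2, 4,6,  6.32, 7,8, 9.32, 9.34]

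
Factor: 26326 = 2^1*13163^1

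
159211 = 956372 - 797161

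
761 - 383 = 378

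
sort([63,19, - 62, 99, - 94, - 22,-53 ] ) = [  -  94, - 62, - 53, - 22, 19, 63, 99] 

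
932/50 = 18+16/25  =  18.64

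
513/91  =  5 + 58/91 = 5.64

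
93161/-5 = -18633 + 4/5  =  -  18632.20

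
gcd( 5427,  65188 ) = 1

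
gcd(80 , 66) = 2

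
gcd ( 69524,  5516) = 28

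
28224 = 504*56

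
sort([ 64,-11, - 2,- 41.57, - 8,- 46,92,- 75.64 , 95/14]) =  [-75.64, - 46,- 41.57, -11, - 8,-2, 95/14,64,92 ]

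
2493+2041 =4534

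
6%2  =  0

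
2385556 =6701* 356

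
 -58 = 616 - 674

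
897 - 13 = 884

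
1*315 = 315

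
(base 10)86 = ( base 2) 1010110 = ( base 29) 2S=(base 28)32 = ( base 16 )56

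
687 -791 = - 104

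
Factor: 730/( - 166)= -5^1 * 73^1*83^( - 1 )=- 365/83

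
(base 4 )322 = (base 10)58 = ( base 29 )20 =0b111010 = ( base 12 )4a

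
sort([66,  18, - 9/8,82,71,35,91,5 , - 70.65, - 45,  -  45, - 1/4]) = [ - 70.65,  -  45, - 45, - 9/8,-1/4 , 5, 18,35,  66,71,82,  91 ] 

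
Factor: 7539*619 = 3^1 * 7^1*359^1*619^1 =4666641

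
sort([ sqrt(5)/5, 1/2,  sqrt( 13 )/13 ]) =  [sqrt( 13)/13, sqrt( 5)/5,1/2] 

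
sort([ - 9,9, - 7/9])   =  [ - 9, - 7/9, 9 ]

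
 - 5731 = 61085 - 66816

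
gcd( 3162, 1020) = 102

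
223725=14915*15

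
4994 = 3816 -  - 1178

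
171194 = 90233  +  80961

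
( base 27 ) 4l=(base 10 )129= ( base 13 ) 9C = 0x81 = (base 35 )3o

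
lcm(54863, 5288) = 438904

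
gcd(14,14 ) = 14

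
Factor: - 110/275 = -2/5 = - 2^1*5^( - 1 ) 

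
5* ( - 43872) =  - 219360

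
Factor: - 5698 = -2^1 * 7^1 * 11^1*37^1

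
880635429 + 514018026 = 1394653455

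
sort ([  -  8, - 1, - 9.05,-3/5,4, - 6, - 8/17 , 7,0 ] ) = [-9.05, - 8, - 6, - 1, - 3/5 , - 8/17, 0,  4, 7 ] 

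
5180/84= 61+2/3= 61.67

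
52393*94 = 4924942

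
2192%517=124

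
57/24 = 19/8 = 2.38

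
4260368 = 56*76078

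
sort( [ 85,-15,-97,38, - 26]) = [ - 97, - 26 , - 15 , 38,85] 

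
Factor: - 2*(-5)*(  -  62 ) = -2^2*5^1*31^1 = - 620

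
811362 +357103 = 1168465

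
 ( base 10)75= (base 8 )113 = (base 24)33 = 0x4B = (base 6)203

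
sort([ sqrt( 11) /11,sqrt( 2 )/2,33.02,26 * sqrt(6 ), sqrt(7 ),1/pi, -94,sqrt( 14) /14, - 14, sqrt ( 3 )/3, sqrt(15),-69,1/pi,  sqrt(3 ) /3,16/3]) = [ -94, - 69, - 14,  sqrt( 14 ) /14,sqrt (11) /11,1/pi, 1/pi,sqrt (3 ) /3,sqrt(3 ) /3,  sqrt(2 )/2,sqrt( 7),sqrt( 15),16/3,33.02,26*sqrt( 6) ] 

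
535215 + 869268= 1404483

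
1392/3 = 464 = 464.00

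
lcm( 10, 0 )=0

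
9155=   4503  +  4652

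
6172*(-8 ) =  - 49376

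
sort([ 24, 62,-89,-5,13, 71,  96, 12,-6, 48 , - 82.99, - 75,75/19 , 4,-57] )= [ - 89, - 82.99,  -  75,  -  57, - 6, - 5,  75/19,4, 12, 13,24 , 48, 62,  71,96]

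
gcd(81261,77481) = 9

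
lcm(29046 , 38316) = 1800852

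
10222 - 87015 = -76793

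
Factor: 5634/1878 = 3 = 3^1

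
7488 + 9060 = 16548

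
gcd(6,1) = 1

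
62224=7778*8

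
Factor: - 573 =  - 3^1*191^1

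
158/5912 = 79/2956=0.03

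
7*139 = 973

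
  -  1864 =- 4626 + 2762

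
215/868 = 215/868 = 0.25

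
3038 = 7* 434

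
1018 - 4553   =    -  3535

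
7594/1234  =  3797/617 = 6.15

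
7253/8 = 906+5/8 = 906.62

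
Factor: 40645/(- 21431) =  - 55/29 = -  5^1 * 11^1 * 29^(-1 ) 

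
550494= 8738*63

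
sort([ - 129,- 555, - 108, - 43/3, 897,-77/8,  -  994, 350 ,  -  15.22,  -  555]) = [  -  994,-555,-555, - 129, - 108,-15.22, - 43/3 ,  -  77/8,350, 897]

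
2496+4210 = 6706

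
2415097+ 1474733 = 3889830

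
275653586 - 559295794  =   - 283642208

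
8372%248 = 188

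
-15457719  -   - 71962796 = 56505077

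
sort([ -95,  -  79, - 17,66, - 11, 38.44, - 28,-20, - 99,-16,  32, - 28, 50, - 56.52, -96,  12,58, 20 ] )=[  -  99, - 96, - 95, - 79, - 56.52, - 28, - 28, - 20,-17, - 16, - 11,  12,  20, 32,  38.44,50, 58,66 ]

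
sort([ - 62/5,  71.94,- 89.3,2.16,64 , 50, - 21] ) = [- 89.3,  -  21, - 62/5,2.16,50,64,71.94]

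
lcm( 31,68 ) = 2108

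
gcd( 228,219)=3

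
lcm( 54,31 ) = 1674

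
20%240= 20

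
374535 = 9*41615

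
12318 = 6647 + 5671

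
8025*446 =3579150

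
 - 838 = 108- 946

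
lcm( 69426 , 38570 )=347130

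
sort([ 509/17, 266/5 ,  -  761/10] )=[ - 761/10, 509/17 , 266/5] 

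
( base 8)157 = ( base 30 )3l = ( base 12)93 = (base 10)111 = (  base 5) 421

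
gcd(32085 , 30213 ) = 9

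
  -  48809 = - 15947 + - 32862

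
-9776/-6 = 1629 + 1/3 = 1629.33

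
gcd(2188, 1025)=1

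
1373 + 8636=10009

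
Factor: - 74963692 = -2^2*18740923^1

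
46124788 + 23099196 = 69223984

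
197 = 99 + 98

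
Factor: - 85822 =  - 2^1*11^1 * 47^1 * 83^1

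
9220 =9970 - 750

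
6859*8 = 54872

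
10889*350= 3811150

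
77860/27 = 2883 + 19/27=2883.70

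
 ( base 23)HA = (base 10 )401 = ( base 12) 295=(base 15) 1BB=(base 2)110010001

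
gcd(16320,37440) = 960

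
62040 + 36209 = 98249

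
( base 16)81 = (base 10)129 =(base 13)9c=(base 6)333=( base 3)11210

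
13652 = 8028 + 5624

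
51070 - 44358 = 6712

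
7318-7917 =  - 599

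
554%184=2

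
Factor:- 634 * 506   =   - 2^2*11^1*23^1*317^1 = - 320804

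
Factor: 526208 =2^7*4111^1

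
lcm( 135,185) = 4995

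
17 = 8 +9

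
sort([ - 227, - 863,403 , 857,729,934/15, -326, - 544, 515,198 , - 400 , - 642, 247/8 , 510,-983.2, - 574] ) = [  -  983.2, - 863,-642, - 574 , - 544, - 400, - 326, - 227 , 247/8 , 934/15,198,403, 510,515,729,857]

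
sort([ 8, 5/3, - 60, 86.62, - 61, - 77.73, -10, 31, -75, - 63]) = [ - 77.73, - 75, - 63, - 61, - 60, - 10,5/3,8,31,86.62]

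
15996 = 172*93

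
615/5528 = 615/5528 = 0.11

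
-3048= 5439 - 8487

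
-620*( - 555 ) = 344100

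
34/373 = 34/373 =0.09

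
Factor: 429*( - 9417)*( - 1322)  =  5340738546 = 2^1*3^2*11^1*13^1*43^1* 73^1*661^1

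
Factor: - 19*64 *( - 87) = 105792 = 2^6*3^1  *  19^1*29^1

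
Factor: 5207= 41^1*127^1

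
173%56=5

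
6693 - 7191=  - 498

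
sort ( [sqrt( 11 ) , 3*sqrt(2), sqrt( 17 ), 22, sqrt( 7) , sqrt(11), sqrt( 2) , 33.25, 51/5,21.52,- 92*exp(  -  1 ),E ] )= [-92* exp(-1),  sqrt( 2), sqrt(7 ), E,  sqrt( 11), sqrt( 11) , sqrt( 17 ),3*sqrt(2), 51/5 , 21.52, 22, 33.25]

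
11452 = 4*2863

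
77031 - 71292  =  5739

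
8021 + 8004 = 16025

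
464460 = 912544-448084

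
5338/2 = 2669=2669.00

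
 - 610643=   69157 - 679800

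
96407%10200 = 4607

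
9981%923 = 751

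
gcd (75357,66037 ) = 1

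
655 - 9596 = -8941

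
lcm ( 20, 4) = 20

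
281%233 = 48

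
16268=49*332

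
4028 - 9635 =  - 5607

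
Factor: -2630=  - 2^1*5^1*263^1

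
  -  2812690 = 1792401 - 4605091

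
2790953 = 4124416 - 1333463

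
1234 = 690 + 544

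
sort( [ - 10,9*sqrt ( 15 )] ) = [  -  10,9 *sqrt( 15) ] 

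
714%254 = 206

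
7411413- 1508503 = 5902910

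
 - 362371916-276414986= - 638786902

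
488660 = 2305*212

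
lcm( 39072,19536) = 39072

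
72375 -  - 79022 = 151397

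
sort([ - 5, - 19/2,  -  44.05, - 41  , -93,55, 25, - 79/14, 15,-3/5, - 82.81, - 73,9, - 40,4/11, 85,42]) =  [- 93, - 82.81,  -  73, - 44.05, - 41, - 40 , - 19/2,-79/14, -5,-3/5,4/11,9, 15,25,42,55, 85 ]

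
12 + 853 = 865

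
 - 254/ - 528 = 127/264 = 0.48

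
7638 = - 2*( - 3819 ) 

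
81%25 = 6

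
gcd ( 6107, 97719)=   1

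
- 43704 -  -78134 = 34430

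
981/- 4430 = -1 + 3449/4430 = - 0.22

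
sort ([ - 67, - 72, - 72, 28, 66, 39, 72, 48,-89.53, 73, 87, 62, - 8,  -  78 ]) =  [ - 89.53,-78, - 72 ,-72, - 67, - 8, 28, 39, 48,62,66, 72, 73, 87 ] 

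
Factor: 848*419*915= 325110480=   2^4*3^1*5^1*53^1*61^1*419^1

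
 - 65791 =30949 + -96740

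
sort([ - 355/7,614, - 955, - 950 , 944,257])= [ - 955, - 950, - 355/7 , 257  ,  614,  944 ] 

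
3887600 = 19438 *200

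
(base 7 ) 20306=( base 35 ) 41k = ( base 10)4955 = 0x135B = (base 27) 6le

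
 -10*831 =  - 8310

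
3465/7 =495 = 495.00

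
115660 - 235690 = -120030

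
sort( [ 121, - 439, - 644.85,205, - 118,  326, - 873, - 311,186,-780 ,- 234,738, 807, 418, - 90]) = [ - 873 , - 780 ,  -  644.85, - 439, - 311, - 234, - 118, - 90, 121, 186,205,  326,418,738 , 807 ]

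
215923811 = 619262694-403338883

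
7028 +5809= 12837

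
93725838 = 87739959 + 5985879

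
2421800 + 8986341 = 11408141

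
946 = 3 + 943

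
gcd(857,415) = 1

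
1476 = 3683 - 2207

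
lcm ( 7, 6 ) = 42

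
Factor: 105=3^1*5^1*7^1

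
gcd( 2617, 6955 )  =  1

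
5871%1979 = 1913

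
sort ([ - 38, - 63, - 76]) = [-76, - 63, - 38] 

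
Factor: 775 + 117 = 2^2 *223^1=892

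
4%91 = 4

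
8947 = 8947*1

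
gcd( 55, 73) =1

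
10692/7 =10692/7 = 1527.43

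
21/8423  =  21/8423 = 0.00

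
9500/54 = 175 + 25/27 = 175.93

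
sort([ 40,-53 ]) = [-53, 40]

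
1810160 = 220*8228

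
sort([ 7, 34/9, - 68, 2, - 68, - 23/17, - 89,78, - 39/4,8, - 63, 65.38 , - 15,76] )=[ - 89, - 68, - 68, - 63,- 15, - 39/4, - 23/17, 2, 34/9, 7,8, 65.38, 76,78]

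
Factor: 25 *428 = 10700 = 2^2*5^2*107^1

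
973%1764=973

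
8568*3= 25704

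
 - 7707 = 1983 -9690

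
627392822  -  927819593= - 300426771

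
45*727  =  32715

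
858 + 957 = 1815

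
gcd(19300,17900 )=100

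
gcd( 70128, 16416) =144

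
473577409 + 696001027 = 1169578436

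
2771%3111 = 2771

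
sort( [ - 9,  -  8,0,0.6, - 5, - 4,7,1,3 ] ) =[ - 9, - 8,-5, - 4,0,  0.6,1,3 , 7 ] 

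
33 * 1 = 33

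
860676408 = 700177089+160499319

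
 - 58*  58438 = -3389404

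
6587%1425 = 887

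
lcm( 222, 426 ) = 15762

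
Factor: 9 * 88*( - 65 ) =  - 2^3 * 3^2*5^1 * 11^1*13^1 = -51480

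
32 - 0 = 32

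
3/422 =3/422 = 0.01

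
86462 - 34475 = 51987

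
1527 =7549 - 6022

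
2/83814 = 1/41907 = 0.00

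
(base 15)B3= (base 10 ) 168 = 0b10101000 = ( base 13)CC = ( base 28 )60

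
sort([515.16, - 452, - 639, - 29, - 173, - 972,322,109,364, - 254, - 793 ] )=[ - 972 , -793, - 639, - 452,  -  254,-173, - 29,109,  322 , 364,515.16]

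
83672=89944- 6272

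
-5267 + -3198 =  - 8465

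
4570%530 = 330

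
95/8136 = 95/8136   =  0.01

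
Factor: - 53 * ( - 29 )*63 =96831 = 3^2*7^1*29^1*53^1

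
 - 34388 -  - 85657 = 51269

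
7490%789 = 389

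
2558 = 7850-5292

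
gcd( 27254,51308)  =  2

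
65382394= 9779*6686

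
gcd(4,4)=4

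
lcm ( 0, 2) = 0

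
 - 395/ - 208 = 1 + 187/208 = 1.90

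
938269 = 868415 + 69854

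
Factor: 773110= 2^1*5^1*13^1*19^1*313^1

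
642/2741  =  642/2741 = 0.23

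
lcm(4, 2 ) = 4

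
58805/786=74 + 641/786 = 74.82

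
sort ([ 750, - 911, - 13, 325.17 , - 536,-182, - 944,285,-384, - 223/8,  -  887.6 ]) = [ -944,-911,-887.6, - 536, - 384,-182, - 223/8, - 13, 285,325.17,750 ] 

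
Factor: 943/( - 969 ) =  - 3^(- 1 ) * 17^( - 1)*19^( - 1)*23^1 * 41^1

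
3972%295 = 137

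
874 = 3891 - 3017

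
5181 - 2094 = 3087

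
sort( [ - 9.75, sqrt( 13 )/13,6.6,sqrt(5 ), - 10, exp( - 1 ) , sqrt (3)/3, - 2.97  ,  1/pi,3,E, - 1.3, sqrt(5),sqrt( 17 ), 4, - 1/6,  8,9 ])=[-10, - 9.75, - 2.97,-1.3, - 1/6, sqrt( 13 )/13, 1/pi, exp (-1 ) , sqrt ( 3)/3,sqrt(5) , sqrt( 5),E , 3, 4, sqrt( 17), 6.6, 8, 9] 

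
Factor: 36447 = 3^1*12149^1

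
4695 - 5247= - 552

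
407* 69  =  28083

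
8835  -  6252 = 2583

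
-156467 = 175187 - 331654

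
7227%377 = 64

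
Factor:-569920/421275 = - 2^6*3^ ( - 1 ) * 5^( - 1)*13^1*41^ ( - 1 )= - 832/615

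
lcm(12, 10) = 60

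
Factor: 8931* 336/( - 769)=-3000816/769=-2^4*  3^2 * 7^1*13^1*229^1*769^(  -  1) 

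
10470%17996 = 10470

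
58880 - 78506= - 19626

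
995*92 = 91540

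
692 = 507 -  - 185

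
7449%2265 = 654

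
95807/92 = 1041 + 35/92 = 1041.38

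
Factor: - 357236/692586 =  - 2^1 * 3^( - 2 )* 11^1 * 23^1 *109^( - 1)=- 506/981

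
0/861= 0 = 0.00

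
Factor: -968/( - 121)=8  =  2^3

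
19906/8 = 9953/4 = 2488.25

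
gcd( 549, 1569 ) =3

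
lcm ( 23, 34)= 782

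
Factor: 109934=2^1*11^1*19^1*263^1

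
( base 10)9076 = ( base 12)5304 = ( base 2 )10001101110100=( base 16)2374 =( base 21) kc4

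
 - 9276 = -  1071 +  -8205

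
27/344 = 27/344 = 0.08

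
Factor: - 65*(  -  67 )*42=182910 = 2^1*3^1*5^1*7^1*13^1*67^1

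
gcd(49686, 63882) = 7098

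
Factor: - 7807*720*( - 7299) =41027970960 = 2^4 * 3^4*  5^1 * 37^1*211^1*811^1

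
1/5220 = 1/5220  =  0.00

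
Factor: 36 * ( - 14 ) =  - 2^3*3^2 * 7^1= - 504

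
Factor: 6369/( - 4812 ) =-2^( - 2)*11^1 * 193^1*401^(-1) = -  2123/1604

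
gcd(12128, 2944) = 32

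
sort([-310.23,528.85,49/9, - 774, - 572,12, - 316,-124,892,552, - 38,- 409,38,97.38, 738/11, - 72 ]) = [ - 774, - 572, - 409 , - 316, - 310.23, - 124,- 72, - 38,49/9,12,  38,  738/11, 97.38, 528.85,552,892]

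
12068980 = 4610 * 2618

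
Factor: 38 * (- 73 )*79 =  - 219146 = -2^1*19^1*73^1*79^1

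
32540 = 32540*1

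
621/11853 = 23/439 =0.05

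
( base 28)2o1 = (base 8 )4301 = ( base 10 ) 2241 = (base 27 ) 320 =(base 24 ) 3L9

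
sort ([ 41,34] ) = [ 34,41]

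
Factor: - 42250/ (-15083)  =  2^1*5^3 * 13^2*15083^(-1 )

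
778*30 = 23340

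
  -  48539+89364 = 40825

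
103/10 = 103/10 = 10.30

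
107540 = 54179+53361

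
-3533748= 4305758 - 7839506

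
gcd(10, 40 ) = 10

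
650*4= 2600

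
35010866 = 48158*727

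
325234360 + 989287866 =1314522226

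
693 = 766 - 73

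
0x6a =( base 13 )82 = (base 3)10221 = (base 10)106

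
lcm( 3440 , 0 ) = 0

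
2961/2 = 2961/2 = 1480.50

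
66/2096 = 33/1048   =  0.03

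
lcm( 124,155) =620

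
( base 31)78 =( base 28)81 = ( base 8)341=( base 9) 270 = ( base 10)225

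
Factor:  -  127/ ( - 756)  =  2^(-2 )*3^( - 3 )*7^(-1)*127^1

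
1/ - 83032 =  - 1/83032 = - 0.00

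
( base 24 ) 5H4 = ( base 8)6334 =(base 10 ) 3292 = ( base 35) 2O2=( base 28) 45G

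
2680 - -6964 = 9644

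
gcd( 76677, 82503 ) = 3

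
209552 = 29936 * 7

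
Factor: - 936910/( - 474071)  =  72070/36467 =2^1*5^1*7207^1*36467^ ( - 1)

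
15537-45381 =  - 29844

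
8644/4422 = 1  +  2111/2211 = 1.95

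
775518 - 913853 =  - 138335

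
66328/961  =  69 + 19/961 = 69.02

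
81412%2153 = 1751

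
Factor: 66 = 2^1 * 3^1*11^1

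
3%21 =3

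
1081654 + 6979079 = 8060733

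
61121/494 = 123 + 359/494 = 123.73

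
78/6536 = 39/3268 = 0.01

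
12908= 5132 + 7776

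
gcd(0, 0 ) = 0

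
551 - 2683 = -2132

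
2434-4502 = - 2068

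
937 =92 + 845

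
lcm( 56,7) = 56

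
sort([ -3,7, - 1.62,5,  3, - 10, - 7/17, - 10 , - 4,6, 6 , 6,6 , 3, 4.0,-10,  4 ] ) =[ - 10, - 10, - 10, - 4, - 3,  -  1.62 , - 7/17, 3 , 3, 4.0,4, 5, 6,6 , 6,6,7]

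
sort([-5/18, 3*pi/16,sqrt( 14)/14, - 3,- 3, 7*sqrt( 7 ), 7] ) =[ - 3,- 3,-5/18,  sqrt( 14)/14, 3*pi/16,7, 7*sqrt( 7 )]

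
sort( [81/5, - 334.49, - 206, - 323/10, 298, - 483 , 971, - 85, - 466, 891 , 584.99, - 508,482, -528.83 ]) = [ - 528.83,-508 ,-483, - 466, - 334.49, - 206, - 85, - 323/10,81/5,298,482, 584.99, 891 , 971 ] 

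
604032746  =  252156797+351875949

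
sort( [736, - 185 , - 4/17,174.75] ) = [ - 185, - 4/17,174.75,736]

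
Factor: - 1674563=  - 11^1 *41^1*47^1*79^1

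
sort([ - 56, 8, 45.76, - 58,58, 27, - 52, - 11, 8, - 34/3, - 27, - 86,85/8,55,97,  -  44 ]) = [ - 86, - 58, - 56,  -  52, - 44, - 27, - 34/3, - 11,  8, 8,85/8, 27, 45.76, 55,58, 97 ]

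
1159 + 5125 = 6284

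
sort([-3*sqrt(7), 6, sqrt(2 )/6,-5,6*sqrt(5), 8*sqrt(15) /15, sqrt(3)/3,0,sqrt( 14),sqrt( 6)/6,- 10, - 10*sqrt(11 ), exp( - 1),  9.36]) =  [ - 10*sqrt(11),-10,-3*sqrt( 7), - 5,0,sqrt( 2)/6,exp( - 1),sqrt( 6)/6, sqrt( 3)/3, 8*sqrt( 15 ) /15,sqrt ( 14), 6, 9.36,6*sqrt( 5 )]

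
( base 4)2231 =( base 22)7j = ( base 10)173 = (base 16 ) AD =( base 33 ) 58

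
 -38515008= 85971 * ( - 448 )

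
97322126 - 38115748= 59206378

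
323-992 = -669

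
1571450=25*62858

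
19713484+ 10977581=30691065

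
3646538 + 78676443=82322981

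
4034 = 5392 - 1358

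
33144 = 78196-45052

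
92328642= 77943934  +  14384708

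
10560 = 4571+5989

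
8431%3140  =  2151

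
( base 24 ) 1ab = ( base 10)827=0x33b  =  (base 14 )431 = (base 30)RH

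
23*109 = 2507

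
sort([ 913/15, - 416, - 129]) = [-416, - 129,913/15]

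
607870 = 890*683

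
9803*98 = 960694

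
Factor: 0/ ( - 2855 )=0^1 = 0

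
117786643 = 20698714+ 97087929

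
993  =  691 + 302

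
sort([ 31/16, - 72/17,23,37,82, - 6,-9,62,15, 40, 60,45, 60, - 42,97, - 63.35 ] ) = [  -  63.35,  -  42, - 9, - 6,  -  72/17, 31/16,15, 23,37, 40 , 45,60,60,  62,82 , 97]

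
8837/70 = 126+17/70 =126.24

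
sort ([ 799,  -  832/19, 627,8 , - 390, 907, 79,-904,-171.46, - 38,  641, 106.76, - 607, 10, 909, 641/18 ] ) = [ - 904,- 607,-390, - 171.46, - 832/19, - 38,8, 10, 641/18,79, 106.76 , 627, 641, 799,907, 909]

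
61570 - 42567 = 19003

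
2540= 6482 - 3942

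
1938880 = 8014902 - 6076022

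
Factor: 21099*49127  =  3^1*13^2*541^1*3779^1 = 1036530573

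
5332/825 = 6 + 382/825 = 6.46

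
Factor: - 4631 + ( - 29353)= - 2^6*3^2* 59^1 = - 33984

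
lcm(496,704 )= 21824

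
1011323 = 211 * 4793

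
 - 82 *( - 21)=1722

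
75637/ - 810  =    -  94 + 503/810 = - 93.38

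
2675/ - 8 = - 2675/8 = -334.38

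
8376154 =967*8662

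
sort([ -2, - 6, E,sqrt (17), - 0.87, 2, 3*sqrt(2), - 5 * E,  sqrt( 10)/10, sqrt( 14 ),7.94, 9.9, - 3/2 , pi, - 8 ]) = [ - 5 *E, - 8,-6, - 2, -3/2, - 0.87, sqrt( 10)/10, 2,E, pi,  sqrt( 14), sqrt (17 ), 3*sqrt(2),7.94, 9.9 ]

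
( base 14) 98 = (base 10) 134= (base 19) 71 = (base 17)7F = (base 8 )206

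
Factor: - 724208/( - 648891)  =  2^4*3^(-4 )*8011^(-1) * 45263^1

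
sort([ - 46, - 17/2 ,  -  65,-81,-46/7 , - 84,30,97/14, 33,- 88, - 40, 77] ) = [ - 88, - 84, - 81, - 65,- 46, - 40,  -  17/2, - 46/7,97/14,30 , 33,77]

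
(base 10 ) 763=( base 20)1i3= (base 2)1011111011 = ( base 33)N4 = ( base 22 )1cf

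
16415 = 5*3283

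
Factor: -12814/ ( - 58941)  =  2^1 *3^( -3 )*37^(-1)*43^1*59^( - 1)*149^1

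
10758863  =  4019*2677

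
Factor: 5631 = 3^1* 1877^1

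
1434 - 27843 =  - 26409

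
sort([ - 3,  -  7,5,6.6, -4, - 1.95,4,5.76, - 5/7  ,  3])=[-7, - 4,-3,-1.95,-5/7, 3, 4,5, 5.76,6.6]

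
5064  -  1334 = 3730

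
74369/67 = 1109 +66/67 = 1109.99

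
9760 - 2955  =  6805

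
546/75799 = 546/75799 = 0.01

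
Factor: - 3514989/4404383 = -3^1*47^1*61^ ( - 1)*97^1*103^ ( - 1 )*257^1*701^( - 1) 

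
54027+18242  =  72269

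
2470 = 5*494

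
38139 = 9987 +28152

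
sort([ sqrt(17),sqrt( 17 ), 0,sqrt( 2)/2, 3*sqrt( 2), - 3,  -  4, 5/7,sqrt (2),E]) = [ - 4,- 3, 0,  sqrt( 2 )/2, 5/7, sqrt(2 ), E,sqrt( 17),sqrt(17 ) , 3*sqrt( 2) ] 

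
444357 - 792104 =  - 347747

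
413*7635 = 3153255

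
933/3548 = 933/3548=0.26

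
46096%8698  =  2606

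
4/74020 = 1/18505 = 0.00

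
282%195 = 87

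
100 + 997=1097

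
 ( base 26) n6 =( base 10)604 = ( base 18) 1FA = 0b1001011100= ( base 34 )HQ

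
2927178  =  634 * 4617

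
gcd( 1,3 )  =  1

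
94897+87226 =182123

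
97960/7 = 97960/7 = 13994.29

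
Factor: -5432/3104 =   -  7/4 = - 2^(  -  2)*7^1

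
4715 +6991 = 11706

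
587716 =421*1396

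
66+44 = 110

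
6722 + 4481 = 11203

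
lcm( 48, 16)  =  48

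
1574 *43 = 67682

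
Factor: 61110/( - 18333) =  -10/3 = - 2^1*  3^( - 1) * 5^1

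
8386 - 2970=5416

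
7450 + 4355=11805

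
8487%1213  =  1209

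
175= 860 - 685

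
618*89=55002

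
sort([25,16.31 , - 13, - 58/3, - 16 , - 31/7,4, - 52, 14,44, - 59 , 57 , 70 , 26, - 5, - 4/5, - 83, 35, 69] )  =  [ -83,-59, - 52 , - 58/3, - 16, - 13,-5, - 31/7, - 4/5,4, 14 , 16.31, 25,26, 35,44,57 , 69 , 70 ] 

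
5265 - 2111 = 3154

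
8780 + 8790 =17570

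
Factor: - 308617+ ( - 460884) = -97^1*7933^1 = - 769501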